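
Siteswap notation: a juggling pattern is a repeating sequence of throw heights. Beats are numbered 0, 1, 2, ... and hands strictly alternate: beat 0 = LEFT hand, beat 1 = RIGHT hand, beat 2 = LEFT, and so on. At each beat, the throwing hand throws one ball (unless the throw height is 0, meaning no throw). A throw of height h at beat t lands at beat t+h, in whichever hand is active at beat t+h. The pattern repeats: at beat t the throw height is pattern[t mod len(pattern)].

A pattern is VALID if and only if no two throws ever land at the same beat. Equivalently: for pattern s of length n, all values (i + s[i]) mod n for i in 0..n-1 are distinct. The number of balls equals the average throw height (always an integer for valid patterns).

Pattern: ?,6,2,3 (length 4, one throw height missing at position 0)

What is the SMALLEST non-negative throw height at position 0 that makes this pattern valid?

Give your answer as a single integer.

Answer: 1

Derivation:
i=0: s[i]=? (unknown)
i=1: (1 + 6) mod 4 = 3
i=2: (2 + 2) mod 4 = 0
i=3: (3 + 3) mod 4 = 2
Known residues: [0, 2, 3]; need a permutation of 0..3, so missing residue r = 1
Need (0 + s) mod 4 = 1; smallest s = (1 - 0) mod 4 = 1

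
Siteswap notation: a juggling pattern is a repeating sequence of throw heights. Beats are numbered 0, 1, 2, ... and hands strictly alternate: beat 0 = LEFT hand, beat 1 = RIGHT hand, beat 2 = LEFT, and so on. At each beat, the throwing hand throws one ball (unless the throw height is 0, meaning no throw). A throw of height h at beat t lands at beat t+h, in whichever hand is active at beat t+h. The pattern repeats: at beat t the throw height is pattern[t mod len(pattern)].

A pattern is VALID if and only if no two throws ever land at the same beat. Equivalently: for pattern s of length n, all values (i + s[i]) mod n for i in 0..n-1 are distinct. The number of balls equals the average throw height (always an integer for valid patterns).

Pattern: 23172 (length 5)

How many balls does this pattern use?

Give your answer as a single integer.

Pattern = [2, 3, 1, 7, 2], length n = 5
  position 0: throw height = 2, running sum = 2
  position 1: throw height = 3, running sum = 5
  position 2: throw height = 1, running sum = 6
  position 3: throw height = 7, running sum = 13
  position 4: throw height = 2, running sum = 15
Total sum = 15; balls = sum / n = 15 / 5 = 3

Answer: 3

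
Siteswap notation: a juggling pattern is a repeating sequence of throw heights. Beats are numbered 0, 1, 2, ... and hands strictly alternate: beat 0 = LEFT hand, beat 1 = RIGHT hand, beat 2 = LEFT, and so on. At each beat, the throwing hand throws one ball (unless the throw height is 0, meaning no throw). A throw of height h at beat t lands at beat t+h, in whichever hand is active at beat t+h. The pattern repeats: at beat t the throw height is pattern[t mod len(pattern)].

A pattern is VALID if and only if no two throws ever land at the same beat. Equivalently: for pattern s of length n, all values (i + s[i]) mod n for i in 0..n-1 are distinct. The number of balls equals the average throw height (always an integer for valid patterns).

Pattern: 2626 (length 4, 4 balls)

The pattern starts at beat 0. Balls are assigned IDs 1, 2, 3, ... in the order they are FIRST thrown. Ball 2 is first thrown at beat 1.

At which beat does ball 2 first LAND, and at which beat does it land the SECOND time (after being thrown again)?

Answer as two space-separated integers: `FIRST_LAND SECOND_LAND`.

Beat 0 (L): throw ball1 h=2 -> lands@2:L; in-air after throw: [b1@2:L]
Beat 1 (R): throw ball2 h=6 -> lands@7:R; in-air after throw: [b1@2:L b2@7:R]
Beat 2 (L): throw ball1 h=2 -> lands@4:L; in-air after throw: [b1@4:L b2@7:R]
Beat 3 (R): throw ball3 h=6 -> lands@9:R; in-air after throw: [b1@4:L b2@7:R b3@9:R]
Beat 4 (L): throw ball1 h=2 -> lands@6:L; in-air after throw: [b1@6:L b2@7:R b3@9:R]
Beat 5 (R): throw ball4 h=6 -> lands@11:R; in-air after throw: [b1@6:L b2@7:R b3@9:R b4@11:R]
Beat 6 (L): throw ball1 h=2 -> lands@8:L; in-air after throw: [b2@7:R b1@8:L b3@9:R b4@11:R]
Beat 7 (R): throw ball2 h=6 -> lands@13:R; in-air after throw: [b1@8:L b3@9:R b4@11:R b2@13:R]
Beat 8 (L): throw ball1 h=2 -> lands@10:L; in-air after throw: [b3@9:R b1@10:L b4@11:R b2@13:R]
Beat 9 (R): throw ball3 h=6 -> lands@15:R; in-air after throw: [b1@10:L b4@11:R b2@13:R b3@15:R]
Beat 10 (L): throw ball1 h=2 -> lands@12:L; in-air after throw: [b4@11:R b1@12:L b2@13:R b3@15:R]
Beat 11 (R): throw ball4 h=6 -> lands@17:R; in-air after throw: [b1@12:L b2@13:R b3@15:R b4@17:R]
Beat 12 (L): throw ball1 h=2 -> lands@14:L; in-air after throw: [b2@13:R b1@14:L b3@15:R b4@17:R]
Beat 13 (R): throw ball2 h=6 -> lands@19:R; in-air after throw: [b1@14:L b3@15:R b4@17:R b2@19:R]
Ball 2: thrown@1 h=6 -> first land @7; rethrown@7 h=6 -> second land @13

Answer: 7 13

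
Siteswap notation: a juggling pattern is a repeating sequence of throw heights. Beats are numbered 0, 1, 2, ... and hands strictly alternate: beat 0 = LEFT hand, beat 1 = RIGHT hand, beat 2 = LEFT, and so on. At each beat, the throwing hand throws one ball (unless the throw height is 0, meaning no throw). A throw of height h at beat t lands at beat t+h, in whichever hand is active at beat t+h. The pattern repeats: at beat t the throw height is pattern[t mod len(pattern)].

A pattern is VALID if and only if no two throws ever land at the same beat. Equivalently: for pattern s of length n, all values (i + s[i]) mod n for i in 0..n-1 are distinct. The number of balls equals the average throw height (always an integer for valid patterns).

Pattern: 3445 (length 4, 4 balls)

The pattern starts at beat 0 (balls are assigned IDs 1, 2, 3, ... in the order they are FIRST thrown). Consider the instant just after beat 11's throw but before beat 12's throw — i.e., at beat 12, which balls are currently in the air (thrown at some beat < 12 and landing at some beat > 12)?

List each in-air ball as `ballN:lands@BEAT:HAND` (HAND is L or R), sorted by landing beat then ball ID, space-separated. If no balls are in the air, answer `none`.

Answer: ball2:lands@13:R ball3:lands@14:L ball1:lands@16:L

Derivation:
Beat 0 (L): throw ball1 h=3 -> lands@3:R; in-air after throw: [b1@3:R]
Beat 1 (R): throw ball2 h=4 -> lands@5:R; in-air after throw: [b1@3:R b2@5:R]
Beat 2 (L): throw ball3 h=4 -> lands@6:L; in-air after throw: [b1@3:R b2@5:R b3@6:L]
Beat 3 (R): throw ball1 h=5 -> lands@8:L; in-air after throw: [b2@5:R b3@6:L b1@8:L]
Beat 4 (L): throw ball4 h=3 -> lands@7:R; in-air after throw: [b2@5:R b3@6:L b4@7:R b1@8:L]
Beat 5 (R): throw ball2 h=4 -> lands@9:R; in-air after throw: [b3@6:L b4@7:R b1@8:L b2@9:R]
Beat 6 (L): throw ball3 h=4 -> lands@10:L; in-air after throw: [b4@7:R b1@8:L b2@9:R b3@10:L]
Beat 7 (R): throw ball4 h=5 -> lands@12:L; in-air after throw: [b1@8:L b2@9:R b3@10:L b4@12:L]
Beat 8 (L): throw ball1 h=3 -> lands@11:R; in-air after throw: [b2@9:R b3@10:L b1@11:R b4@12:L]
Beat 9 (R): throw ball2 h=4 -> lands@13:R; in-air after throw: [b3@10:L b1@11:R b4@12:L b2@13:R]
Beat 10 (L): throw ball3 h=4 -> lands@14:L; in-air after throw: [b1@11:R b4@12:L b2@13:R b3@14:L]
Beat 11 (R): throw ball1 h=5 -> lands@16:L; in-air after throw: [b4@12:L b2@13:R b3@14:L b1@16:L]
Beat 12 (L): throw ball4 h=3 -> lands@15:R; in-air after throw: [b2@13:R b3@14:L b4@15:R b1@16:L]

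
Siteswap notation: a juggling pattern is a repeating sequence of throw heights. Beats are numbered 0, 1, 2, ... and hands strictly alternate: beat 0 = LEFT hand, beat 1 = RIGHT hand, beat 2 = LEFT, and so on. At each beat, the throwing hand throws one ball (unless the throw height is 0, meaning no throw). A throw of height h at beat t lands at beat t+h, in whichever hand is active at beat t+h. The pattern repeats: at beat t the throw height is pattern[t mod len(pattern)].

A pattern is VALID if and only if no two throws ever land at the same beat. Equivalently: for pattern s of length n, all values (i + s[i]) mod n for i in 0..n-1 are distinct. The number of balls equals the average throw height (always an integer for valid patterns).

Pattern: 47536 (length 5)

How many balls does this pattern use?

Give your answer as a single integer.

Answer: 5

Derivation:
Pattern = [4, 7, 5, 3, 6], length n = 5
  position 0: throw height = 4, running sum = 4
  position 1: throw height = 7, running sum = 11
  position 2: throw height = 5, running sum = 16
  position 3: throw height = 3, running sum = 19
  position 4: throw height = 6, running sum = 25
Total sum = 25; balls = sum / n = 25 / 5 = 5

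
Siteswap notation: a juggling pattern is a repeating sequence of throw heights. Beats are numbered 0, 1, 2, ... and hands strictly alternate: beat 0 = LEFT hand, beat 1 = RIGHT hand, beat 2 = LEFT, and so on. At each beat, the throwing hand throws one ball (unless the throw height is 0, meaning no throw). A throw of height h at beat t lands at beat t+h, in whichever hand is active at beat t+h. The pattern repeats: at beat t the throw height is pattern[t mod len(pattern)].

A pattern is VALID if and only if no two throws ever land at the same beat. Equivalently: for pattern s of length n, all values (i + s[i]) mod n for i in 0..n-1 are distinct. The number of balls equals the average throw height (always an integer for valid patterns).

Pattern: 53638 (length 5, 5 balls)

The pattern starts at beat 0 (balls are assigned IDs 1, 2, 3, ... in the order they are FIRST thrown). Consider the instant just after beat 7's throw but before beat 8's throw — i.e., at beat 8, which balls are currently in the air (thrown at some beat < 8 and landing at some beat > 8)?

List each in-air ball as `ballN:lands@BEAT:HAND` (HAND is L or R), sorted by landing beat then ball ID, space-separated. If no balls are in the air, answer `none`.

Beat 0 (L): throw ball1 h=5 -> lands@5:R; in-air after throw: [b1@5:R]
Beat 1 (R): throw ball2 h=3 -> lands@4:L; in-air after throw: [b2@4:L b1@5:R]
Beat 2 (L): throw ball3 h=6 -> lands@8:L; in-air after throw: [b2@4:L b1@5:R b3@8:L]
Beat 3 (R): throw ball4 h=3 -> lands@6:L; in-air after throw: [b2@4:L b1@5:R b4@6:L b3@8:L]
Beat 4 (L): throw ball2 h=8 -> lands@12:L; in-air after throw: [b1@5:R b4@6:L b3@8:L b2@12:L]
Beat 5 (R): throw ball1 h=5 -> lands@10:L; in-air after throw: [b4@6:L b3@8:L b1@10:L b2@12:L]
Beat 6 (L): throw ball4 h=3 -> lands@9:R; in-air after throw: [b3@8:L b4@9:R b1@10:L b2@12:L]
Beat 7 (R): throw ball5 h=6 -> lands@13:R; in-air after throw: [b3@8:L b4@9:R b1@10:L b2@12:L b5@13:R]
Beat 8 (L): throw ball3 h=3 -> lands@11:R; in-air after throw: [b4@9:R b1@10:L b3@11:R b2@12:L b5@13:R]

Answer: ball4:lands@9:R ball1:lands@10:L ball2:lands@12:L ball5:lands@13:R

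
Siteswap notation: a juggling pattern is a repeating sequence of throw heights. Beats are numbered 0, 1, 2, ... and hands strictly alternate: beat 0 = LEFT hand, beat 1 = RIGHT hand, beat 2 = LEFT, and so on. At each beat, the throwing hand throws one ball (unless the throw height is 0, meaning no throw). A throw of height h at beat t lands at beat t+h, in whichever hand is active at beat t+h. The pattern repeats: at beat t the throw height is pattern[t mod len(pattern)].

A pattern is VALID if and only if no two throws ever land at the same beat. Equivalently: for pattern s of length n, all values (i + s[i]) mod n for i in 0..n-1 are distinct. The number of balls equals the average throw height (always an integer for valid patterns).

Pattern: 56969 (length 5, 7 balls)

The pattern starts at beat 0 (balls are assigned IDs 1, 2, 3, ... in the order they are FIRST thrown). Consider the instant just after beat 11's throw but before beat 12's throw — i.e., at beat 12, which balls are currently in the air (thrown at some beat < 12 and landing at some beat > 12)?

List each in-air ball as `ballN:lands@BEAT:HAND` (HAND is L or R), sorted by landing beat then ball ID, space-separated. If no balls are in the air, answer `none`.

Beat 0 (L): throw ball1 h=5 -> lands@5:R; in-air after throw: [b1@5:R]
Beat 1 (R): throw ball2 h=6 -> lands@7:R; in-air after throw: [b1@5:R b2@7:R]
Beat 2 (L): throw ball3 h=9 -> lands@11:R; in-air after throw: [b1@5:R b2@7:R b3@11:R]
Beat 3 (R): throw ball4 h=6 -> lands@9:R; in-air after throw: [b1@5:R b2@7:R b4@9:R b3@11:R]
Beat 4 (L): throw ball5 h=9 -> lands@13:R; in-air after throw: [b1@5:R b2@7:R b4@9:R b3@11:R b5@13:R]
Beat 5 (R): throw ball1 h=5 -> lands@10:L; in-air after throw: [b2@7:R b4@9:R b1@10:L b3@11:R b5@13:R]
Beat 6 (L): throw ball6 h=6 -> lands@12:L; in-air after throw: [b2@7:R b4@9:R b1@10:L b3@11:R b6@12:L b5@13:R]
Beat 7 (R): throw ball2 h=9 -> lands@16:L; in-air after throw: [b4@9:R b1@10:L b3@11:R b6@12:L b5@13:R b2@16:L]
Beat 8 (L): throw ball7 h=6 -> lands@14:L; in-air after throw: [b4@9:R b1@10:L b3@11:R b6@12:L b5@13:R b7@14:L b2@16:L]
Beat 9 (R): throw ball4 h=9 -> lands@18:L; in-air after throw: [b1@10:L b3@11:R b6@12:L b5@13:R b7@14:L b2@16:L b4@18:L]
Beat 10 (L): throw ball1 h=5 -> lands@15:R; in-air after throw: [b3@11:R b6@12:L b5@13:R b7@14:L b1@15:R b2@16:L b4@18:L]
Beat 11 (R): throw ball3 h=6 -> lands@17:R; in-air after throw: [b6@12:L b5@13:R b7@14:L b1@15:R b2@16:L b3@17:R b4@18:L]
Beat 12 (L): throw ball6 h=9 -> lands@21:R; in-air after throw: [b5@13:R b7@14:L b1@15:R b2@16:L b3@17:R b4@18:L b6@21:R]

Answer: ball5:lands@13:R ball7:lands@14:L ball1:lands@15:R ball2:lands@16:L ball3:lands@17:R ball4:lands@18:L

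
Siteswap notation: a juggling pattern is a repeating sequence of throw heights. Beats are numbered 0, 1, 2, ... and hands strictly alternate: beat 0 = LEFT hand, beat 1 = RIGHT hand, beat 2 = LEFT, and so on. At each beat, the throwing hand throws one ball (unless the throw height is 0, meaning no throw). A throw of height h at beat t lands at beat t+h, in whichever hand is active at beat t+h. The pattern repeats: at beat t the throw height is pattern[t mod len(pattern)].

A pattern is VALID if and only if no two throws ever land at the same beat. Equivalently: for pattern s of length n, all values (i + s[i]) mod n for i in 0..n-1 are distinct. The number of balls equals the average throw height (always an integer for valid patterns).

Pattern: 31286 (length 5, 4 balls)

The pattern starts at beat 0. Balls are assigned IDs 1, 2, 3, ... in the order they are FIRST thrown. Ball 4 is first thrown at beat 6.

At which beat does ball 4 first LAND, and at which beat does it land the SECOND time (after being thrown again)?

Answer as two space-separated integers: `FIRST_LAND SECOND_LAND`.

Answer: 7 9

Derivation:
Beat 0 (L): throw ball1 h=3 -> lands@3:R; in-air after throw: [b1@3:R]
Beat 1 (R): throw ball2 h=1 -> lands@2:L; in-air after throw: [b2@2:L b1@3:R]
Beat 2 (L): throw ball2 h=2 -> lands@4:L; in-air after throw: [b1@3:R b2@4:L]
Beat 3 (R): throw ball1 h=8 -> lands@11:R; in-air after throw: [b2@4:L b1@11:R]
Beat 4 (L): throw ball2 h=6 -> lands@10:L; in-air after throw: [b2@10:L b1@11:R]
Beat 5 (R): throw ball3 h=3 -> lands@8:L; in-air after throw: [b3@8:L b2@10:L b1@11:R]
Beat 6 (L): throw ball4 h=1 -> lands@7:R; in-air after throw: [b4@7:R b3@8:L b2@10:L b1@11:R]
Beat 7 (R): throw ball4 h=2 -> lands@9:R; in-air after throw: [b3@8:L b4@9:R b2@10:L b1@11:R]
Beat 8 (L): throw ball3 h=8 -> lands@16:L; in-air after throw: [b4@9:R b2@10:L b1@11:R b3@16:L]
Beat 9 (R): throw ball4 h=6 -> lands@15:R; in-air after throw: [b2@10:L b1@11:R b4@15:R b3@16:L]
Ball 4: thrown@6 h=1 -> first land @7; rethrown@7 h=2 -> second land @9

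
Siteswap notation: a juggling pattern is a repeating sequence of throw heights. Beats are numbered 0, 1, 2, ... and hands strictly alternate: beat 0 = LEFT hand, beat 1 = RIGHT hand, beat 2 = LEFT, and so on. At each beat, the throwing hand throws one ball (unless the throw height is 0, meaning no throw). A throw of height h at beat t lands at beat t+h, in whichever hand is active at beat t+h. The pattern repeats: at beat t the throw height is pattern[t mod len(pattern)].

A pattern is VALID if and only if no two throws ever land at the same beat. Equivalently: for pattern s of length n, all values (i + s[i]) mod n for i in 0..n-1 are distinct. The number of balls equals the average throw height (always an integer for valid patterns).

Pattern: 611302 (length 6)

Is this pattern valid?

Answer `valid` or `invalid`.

i=0: (i + s[i]) mod n = (0 + 6) mod 6 = 0
i=1: (i + s[i]) mod n = (1 + 1) mod 6 = 2
i=2: (i + s[i]) mod n = (2 + 1) mod 6 = 3
i=3: (i + s[i]) mod n = (3 + 3) mod 6 = 0
i=4: (i + s[i]) mod n = (4 + 0) mod 6 = 4
i=5: (i + s[i]) mod n = (5 + 2) mod 6 = 1
Residues: [0, 2, 3, 0, 4, 1], distinct: False

Answer: invalid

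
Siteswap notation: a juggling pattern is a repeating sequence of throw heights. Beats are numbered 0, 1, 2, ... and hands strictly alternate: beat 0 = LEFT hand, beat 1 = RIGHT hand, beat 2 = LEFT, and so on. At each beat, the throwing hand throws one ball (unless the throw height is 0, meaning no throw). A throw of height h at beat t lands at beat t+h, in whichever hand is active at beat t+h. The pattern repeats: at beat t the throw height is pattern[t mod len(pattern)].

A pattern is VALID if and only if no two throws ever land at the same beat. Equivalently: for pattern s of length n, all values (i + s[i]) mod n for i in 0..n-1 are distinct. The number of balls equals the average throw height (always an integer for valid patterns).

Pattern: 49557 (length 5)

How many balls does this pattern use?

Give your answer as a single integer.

Answer: 6

Derivation:
Pattern = [4, 9, 5, 5, 7], length n = 5
  position 0: throw height = 4, running sum = 4
  position 1: throw height = 9, running sum = 13
  position 2: throw height = 5, running sum = 18
  position 3: throw height = 5, running sum = 23
  position 4: throw height = 7, running sum = 30
Total sum = 30; balls = sum / n = 30 / 5 = 6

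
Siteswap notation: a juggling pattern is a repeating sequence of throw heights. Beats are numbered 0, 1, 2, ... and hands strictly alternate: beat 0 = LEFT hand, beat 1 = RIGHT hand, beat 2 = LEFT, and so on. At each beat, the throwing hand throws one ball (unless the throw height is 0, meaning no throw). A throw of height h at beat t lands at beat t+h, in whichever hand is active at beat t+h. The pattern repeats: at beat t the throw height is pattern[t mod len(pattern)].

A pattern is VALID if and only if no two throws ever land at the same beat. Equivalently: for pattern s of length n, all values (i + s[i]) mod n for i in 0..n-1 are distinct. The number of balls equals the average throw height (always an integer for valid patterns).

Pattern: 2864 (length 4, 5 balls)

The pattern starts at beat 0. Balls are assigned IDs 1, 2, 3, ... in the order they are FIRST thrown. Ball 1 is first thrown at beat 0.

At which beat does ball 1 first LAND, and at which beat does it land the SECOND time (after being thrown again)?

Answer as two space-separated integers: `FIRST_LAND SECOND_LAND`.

Answer: 2 8

Derivation:
Beat 0 (L): throw ball1 h=2 -> lands@2:L; in-air after throw: [b1@2:L]
Beat 1 (R): throw ball2 h=8 -> lands@9:R; in-air after throw: [b1@2:L b2@9:R]
Beat 2 (L): throw ball1 h=6 -> lands@8:L; in-air after throw: [b1@8:L b2@9:R]
Beat 3 (R): throw ball3 h=4 -> lands@7:R; in-air after throw: [b3@7:R b1@8:L b2@9:R]
Beat 4 (L): throw ball4 h=2 -> lands@6:L; in-air after throw: [b4@6:L b3@7:R b1@8:L b2@9:R]
Beat 5 (R): throw ball5 h=8 -> lands@13:R; in-air after throw: [b4@6:L b3@7:R b1@8:L b2@9:R b5@13:R]
Beat 6 (L): throw ball4 h=6 -> lands@12:L; in-air after throw: [b3@7:R b1@8:L b2@9:R b4@12:L b5@13:R]
Beat 7 (R): throw ball3 h=4 -> lands@11:R; in-air after throw: [b1@8:L b2@9:R b3@11:R b4@12:L b5@13:R]
Beat 8 (L): throw ball1 h=2 -> lands@10:L; in-air after throw: [b2@9:R b1@10:L b3@11:R b4@12:L b5@13:R]
Ball 1: thrown@0 h=2 -> first land @2; rethrown@2 h=6 -> second land @8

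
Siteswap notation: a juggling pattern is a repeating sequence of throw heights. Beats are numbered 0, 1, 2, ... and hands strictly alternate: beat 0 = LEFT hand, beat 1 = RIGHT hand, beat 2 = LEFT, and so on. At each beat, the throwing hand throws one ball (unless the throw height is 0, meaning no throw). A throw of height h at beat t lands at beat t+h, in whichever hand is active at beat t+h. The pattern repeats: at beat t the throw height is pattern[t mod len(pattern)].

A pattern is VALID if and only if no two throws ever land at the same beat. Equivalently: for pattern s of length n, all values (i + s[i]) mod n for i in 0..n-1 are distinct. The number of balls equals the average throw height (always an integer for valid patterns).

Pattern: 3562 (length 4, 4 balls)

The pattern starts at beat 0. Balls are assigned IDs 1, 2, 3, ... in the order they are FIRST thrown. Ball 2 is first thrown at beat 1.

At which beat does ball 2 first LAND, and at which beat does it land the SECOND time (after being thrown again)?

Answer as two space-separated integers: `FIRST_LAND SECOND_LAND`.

Answer: 6 12

Derivation:
Beat 0 (L): throw ball1 h=3 -> lands@3:R; in-air after throw: [b1@3:R]
Beat 1 (R): throw ball2 h=5 -> lands@6:L; in-air after throw: [b1@3:R b2@6:L]
Beat 2 (L): throw ball3 h=6 -> lands@8:L; in-air after throw: [b1@3:R b2@6:L b3@8:L]
Beat 3 (R): throw ball1 h=2 -> lands@5:R; in-air after throw: [b1@5:R b2@6:L b3@8:L]
Beat 4 (L): throw ball4 h=3 -> lands@7:R; in-air after throw: [b1@5:R b2@6:L b4@7:R b3@8:L]
Beat 5 (R): throw ball1 h=5 -> lands@10:L; in-air after throw: [b2@6:L b4@7:R b3@8:L b1@10:L]
Beat 6 (L): throw ball2 h=6 -> lands@12:L; in-air after throw: [b4@7:R b3@8:L b1@10:L b2@12:L]
Beat 7 (R): throw ball4 h=2 -> lands@9:R; in-air after throw: [b3@8:L b4@9:R b1@10:L b2@12:L]
Beat 8 (L): throw ball3 h=3 -> lands@11:R; in-air after throw: [b4@9:R b1@10:L b3@11:R b2@12:L]
Beat 9 (R): throw ball4 h=5 -> lands@14:L; in-air after throw: [b1@10:L b3@11:R b2@12:L b4@14:L]
Beat 10 (L): throw ball1 h=6 -> lands@16:L; in-air after throw: [b3@11:R b2@12:L b4@14:L b1@16:L]
Beat 11 (R): throw ball3 h=2 -> lands@13:R; in-air after throw: [b2@12:L b3@13:R b4@14:L b1@16:L]
Beat 12 (L): throw ball2 h=3 -> lands@15:R; in-air after throw: [b3@13:R b4@14:L b2@15:R b1@16:L]
Ball 2: thrown@1 h=5 -> first land @6; rethrown@6 h=6 -> second land @12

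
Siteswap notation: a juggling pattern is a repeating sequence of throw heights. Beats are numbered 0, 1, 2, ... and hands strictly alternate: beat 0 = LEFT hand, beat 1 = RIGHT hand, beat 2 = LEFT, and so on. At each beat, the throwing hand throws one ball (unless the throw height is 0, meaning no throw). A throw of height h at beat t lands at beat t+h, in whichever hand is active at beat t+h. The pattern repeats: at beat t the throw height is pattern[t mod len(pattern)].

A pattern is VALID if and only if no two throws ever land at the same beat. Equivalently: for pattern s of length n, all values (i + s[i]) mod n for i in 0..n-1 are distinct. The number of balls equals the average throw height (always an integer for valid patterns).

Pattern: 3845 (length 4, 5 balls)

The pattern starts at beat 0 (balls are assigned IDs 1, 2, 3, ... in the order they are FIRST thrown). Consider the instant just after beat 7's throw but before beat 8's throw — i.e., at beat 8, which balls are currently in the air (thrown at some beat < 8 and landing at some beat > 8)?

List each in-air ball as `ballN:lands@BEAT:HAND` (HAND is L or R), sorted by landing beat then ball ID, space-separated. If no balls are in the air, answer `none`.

Answer: ball2:lands@9:R ball3:lands@10:L ball4:lands@12:L ball5:lands@13:R

Derivation:
Beat 0 (L): throw ball1 h=3 -> lands@3:R; in-air after throw: [b1@3:R]
Beat 1 (R): throw ball2 h=8 -> lands@9:R; in-air after throw: [b1@3:R b2@9:R]
Beat 2 (L): throw ball3 h=4 -> lands@6:L; in-air after throw: [b1@3:R b3@6:L b2@9:R]
Beat 3 (R): throw ball1 h=5 -> lands@8:L; in-air after throw: [b3@6:L b1@8:L b2@9:R]
Beat 4 (L): throw ball4 h=3 -> lands@7:R; in-air after throw: [b3@6:L b4@7:R b1@8:L b2@9:R]
Beat 5 (R): throw ball5 h=8 -> lands@13:R; in-air after throw: [b3@6:L b4@7:R b1@8:L b2@9:R b5@13:R]
Beat 6 (L): throw ball3 h=4 -> lands@10:L; in-air after throw: [b4@7:R b1@8:L b2@9:R b3@10:L b5@13:R]
Beat 7 (R): throw ball4 h=5 -> lands@12:L; in-air after throw: [b1@8:L b2@9:R b3@10:L b4@12:L b5@13:R]
Beat 8 (L): throw ball1 h=3 -> lands@11:R; in-air after throw: [b2@9:R b3@10:L b1@11:R b4@12:L b5@13:R]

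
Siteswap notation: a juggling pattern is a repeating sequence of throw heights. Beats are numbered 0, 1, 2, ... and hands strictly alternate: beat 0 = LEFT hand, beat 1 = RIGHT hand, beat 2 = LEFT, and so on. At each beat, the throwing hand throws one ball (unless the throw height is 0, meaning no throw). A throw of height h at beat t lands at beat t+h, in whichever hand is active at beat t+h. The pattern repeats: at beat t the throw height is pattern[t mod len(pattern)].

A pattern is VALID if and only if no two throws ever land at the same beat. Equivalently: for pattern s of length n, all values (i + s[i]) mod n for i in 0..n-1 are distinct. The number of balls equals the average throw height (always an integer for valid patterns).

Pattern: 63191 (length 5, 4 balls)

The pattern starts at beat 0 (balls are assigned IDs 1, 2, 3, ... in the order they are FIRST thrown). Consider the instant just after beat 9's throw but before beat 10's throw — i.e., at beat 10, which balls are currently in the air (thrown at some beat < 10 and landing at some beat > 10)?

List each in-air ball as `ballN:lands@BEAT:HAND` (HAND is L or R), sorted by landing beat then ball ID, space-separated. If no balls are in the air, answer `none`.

Answer: ball2:lands@11:R ball3:lands@12:L ball4:lands@17:R

Derivation:
Beat 0 (L): throw ball1 h=6 -> lands@6:L; in-air after throw: [b1@6:L]
Beat 1 (R): throw ball2 h=3 -> lands@4:L; in-air after throw: [b2@4:L b1@6:L]
Beat 2 (L): throw ball3 h=1 -> lands@3:R; in-air after throw: [b3@3:R b2@4:L b1@6:L]
Beat 3 (R): throw ball3 h=9 -> lands@12:L; in-air after throw: [b2@4:L b1@6:L b3@12:L]
Beat 4 (L): throw ball2 h=1 -> lands@5:R; in-air after throw: [b2@5:R b1@6:L b3@12:L]
Beat 5 (R): throw ball2 h=6 -> lands@11:R; in-air after throw: [b1@6:L b2@11:R b3@12:L]
Beat 6 (L): throw ball1 h=3 -> lands@9:R; in-air after throw: [b1@9:R b2@11:R b3@12:L]
Beat 7 (R): throw ball4 h=1 -> lands@8:L; in-air after throw: [b4@8:L b1@9:R b2@11:R b3@12:L]
Beat 8 (L): throw ball4 h=9 -> lands@17:R; in-air after throw: [b1@9:R b2@11:R b3@12:L b4@17:R]
Beat 9 (R): throw ball1 h=1 -> lands@10:L; in-air after throw: [b1@10:L b2@11:R b3@12:L b4@17:R]
Beat 10 (L): throw ball1 h=6 -> lands@16:L; in-air after throw: [b2@11:R b3@12:L b1@16:L b4@17:R]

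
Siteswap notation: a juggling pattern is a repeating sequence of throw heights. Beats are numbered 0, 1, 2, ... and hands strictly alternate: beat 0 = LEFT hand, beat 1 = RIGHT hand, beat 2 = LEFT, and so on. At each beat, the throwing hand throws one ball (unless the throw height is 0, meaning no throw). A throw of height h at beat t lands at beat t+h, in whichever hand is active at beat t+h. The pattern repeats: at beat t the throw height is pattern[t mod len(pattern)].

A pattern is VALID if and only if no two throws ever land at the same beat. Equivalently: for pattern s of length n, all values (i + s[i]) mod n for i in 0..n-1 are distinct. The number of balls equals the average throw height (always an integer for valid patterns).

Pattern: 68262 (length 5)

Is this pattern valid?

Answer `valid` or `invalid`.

i=0: (i + s[i]) mod n = (0 + 6) mod 5 = 1
i=1: (i + s[i]) mod n = (1 + 8) mod 5 = 4
i=2: (i + s[i]) mod n = (2 + 2) mod 5 = 4
i=3: (i + s[i]) mod n = (3 + 6) mod 5 = 4
i=4: (i + s[i]) mod n = (4 + 2) mod 5 = 1
Residues: [1, 4, 4, 4, 1], distinct: False

Answer: invalid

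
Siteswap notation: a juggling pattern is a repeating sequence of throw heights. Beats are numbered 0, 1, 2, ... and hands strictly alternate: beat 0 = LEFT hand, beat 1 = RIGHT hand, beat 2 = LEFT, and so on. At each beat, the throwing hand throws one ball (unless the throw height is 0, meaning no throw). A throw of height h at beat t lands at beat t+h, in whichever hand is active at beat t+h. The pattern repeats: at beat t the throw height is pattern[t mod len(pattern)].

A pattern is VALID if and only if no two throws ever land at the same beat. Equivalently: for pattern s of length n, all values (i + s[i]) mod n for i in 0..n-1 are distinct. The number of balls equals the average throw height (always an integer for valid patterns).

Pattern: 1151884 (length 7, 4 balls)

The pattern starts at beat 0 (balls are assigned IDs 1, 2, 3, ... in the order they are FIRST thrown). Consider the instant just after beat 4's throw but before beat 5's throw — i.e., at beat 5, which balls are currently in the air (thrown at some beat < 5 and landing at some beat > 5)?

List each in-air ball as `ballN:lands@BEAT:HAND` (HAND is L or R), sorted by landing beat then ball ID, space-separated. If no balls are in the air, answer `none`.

Beat 0 (L): throw ball1 h=1 -> lands@1:R; in-air after throw: [b1@1:R]
Beat 1 (R): throw ball1 h=1 -> lands@2:L; in-air after throw: [b1@2:L]
Beat 2 (L): throw ball1 h=5 -> lands@7:R; in-air after throw: [b1@7:R]
Beat 3 (R): throw ball2 h=1 -> lands@4:L; in-air after throw: [b2@4:L b1@7:R]
Beat 4 (L): throw ball2 h=8 -> lands@12:L; in-air after throw: [b1@7:R b2@12:L]
Beat 5 (R): throw ball3 h=8 -> lands@13:R; in-air after throw: [b1@7:R b2@12:L b3@13:R]

Answer: ball1:lands@7:R ball2:lands@12:L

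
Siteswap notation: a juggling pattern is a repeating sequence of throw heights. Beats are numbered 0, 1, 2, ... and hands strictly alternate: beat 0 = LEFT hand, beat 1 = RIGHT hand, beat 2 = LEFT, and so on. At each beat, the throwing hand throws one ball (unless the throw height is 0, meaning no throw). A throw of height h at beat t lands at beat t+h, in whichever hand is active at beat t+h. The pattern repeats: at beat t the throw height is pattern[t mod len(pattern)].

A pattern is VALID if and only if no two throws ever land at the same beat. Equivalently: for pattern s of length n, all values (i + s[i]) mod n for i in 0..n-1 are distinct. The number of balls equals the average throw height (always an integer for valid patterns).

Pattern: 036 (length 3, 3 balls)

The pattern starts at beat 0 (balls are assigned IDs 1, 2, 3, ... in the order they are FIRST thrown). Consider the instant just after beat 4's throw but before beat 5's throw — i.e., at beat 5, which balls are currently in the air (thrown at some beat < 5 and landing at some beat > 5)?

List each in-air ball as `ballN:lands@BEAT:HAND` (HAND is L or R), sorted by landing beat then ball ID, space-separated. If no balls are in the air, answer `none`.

Answer: ball1:lands@7:R ball2:lands@8:L

Derivation:
Beat 1 (R): throw ball1 h=3 -> lands@4:L; in-air after throw: [b1@4:L]
Beat 2 (L): throw ball2 h=6 -> lands@8:L; in-air after throw: [b1@4:L b2@8:L]
Beat 4 (L): throw ball1 h=3 -> lands@7:R; in-air after throw: [b1@7:R b2@8:L]
Beat 5 (R): throw ball3 h=6 -> lands@11:R; in-air after throw: [b1@7:R b2@8:L b3@11:R]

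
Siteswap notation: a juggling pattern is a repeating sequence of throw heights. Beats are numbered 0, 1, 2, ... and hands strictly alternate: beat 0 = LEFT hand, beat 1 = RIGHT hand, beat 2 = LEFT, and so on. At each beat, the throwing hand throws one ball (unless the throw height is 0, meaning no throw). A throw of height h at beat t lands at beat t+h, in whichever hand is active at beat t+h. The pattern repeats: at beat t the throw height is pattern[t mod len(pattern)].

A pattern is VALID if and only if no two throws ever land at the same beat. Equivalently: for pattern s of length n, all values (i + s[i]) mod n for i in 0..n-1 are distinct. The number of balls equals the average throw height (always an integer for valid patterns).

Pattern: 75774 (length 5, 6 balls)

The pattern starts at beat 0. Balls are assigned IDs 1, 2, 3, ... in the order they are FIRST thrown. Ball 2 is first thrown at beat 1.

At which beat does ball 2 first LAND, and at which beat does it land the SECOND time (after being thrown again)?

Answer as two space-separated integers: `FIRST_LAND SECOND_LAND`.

Answer: 6 11

Derivation:
Beat 0 (L): throw ball1 h=7 -> lands@7:R; in-air after throw: [b1@7:R]
Beat 1 (R): throw ball2 h=5 -> lands@6:L; in-air after throw: [b2@6:L b1@7:R]
Beat 2 (L): throw ball3 h=7 -> lands@9:R; in-air after throw: [b2@6:L b1@7:R b3@9:R]
Beat 3 (R): throw ball4 h=7 -> lands@10:L; in-air after throw: [b2@6:L b1@7:R b3@9:R b4@10:L]
Beat 4 (L): throw ball5 h=4 -> lands@8:L; in-air after throw: [b2@6:L b1@7:R b5@8:L b3@9:R b4@10:L]
Beat 5 (R): throw ball6 h=7 -> lands@12:L; in-air after throw: [b2@6:L b1@7:R b5@8:L b3@9:R b4@10:L b6@12:L]
Beat 6 (L): throw ball2 h=5 -> lands@11:R; in-air after throw: [b1@7:R b5@8:L b3@9:R b4@10:L b2@11:R b6@12:L]
Beat 7 (R): throw ball1 h=7 -> lands@14:L; in-air after throw: [b5@8:L b3@9:R b4@10:L b2@11:R b6@12:L b1@14:L]
Beat 8 (L): throw ball5 h=7 -> lands@15:R; in-air after throw: [b3@9:R b4@10:L b2@11:R b6@12:L b1@14:L b5@15:R]
Beat 9 (R): throw ball3 h=4 -> lands@13:R; in-air after throw: [b4@10:L b2@11:R b6@12:L b3@13:R b1@14:L b5@15:R]
Beat 10 (L): throw ball4 h=7 -> lands@17:R; in-air after throw: [b2@11:R b6@12:L b3@13:R b1@14:L b5@15:R b4@17:R]
Beat 11 (R): throw ball2 h=5 -> lands@16:L; in-air after throw: [b6@12:L b3@13:R b1@14:L b5@15:R b2@16:L b4@17:R]
Ball 2: thrown@1 h=5 -> first land @6; rethrown@6 h=5 -> second land @11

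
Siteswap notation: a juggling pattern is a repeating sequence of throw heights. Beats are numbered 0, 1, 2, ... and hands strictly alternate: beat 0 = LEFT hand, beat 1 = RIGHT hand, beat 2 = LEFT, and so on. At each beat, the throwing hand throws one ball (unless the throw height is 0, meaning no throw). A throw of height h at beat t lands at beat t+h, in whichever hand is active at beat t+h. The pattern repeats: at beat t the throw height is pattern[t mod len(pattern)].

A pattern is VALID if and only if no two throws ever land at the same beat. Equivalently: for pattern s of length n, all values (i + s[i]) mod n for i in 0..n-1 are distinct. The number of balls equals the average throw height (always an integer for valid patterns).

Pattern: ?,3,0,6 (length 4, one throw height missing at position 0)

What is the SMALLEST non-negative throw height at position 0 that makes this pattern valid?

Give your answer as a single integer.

Answer: 3

Derivation:
i=0: s[i]=? (unknown)
i=1: (1 + 3) mod 4 = 0
i=2: (2 + 0) mod 4 = 2
i=3: (3 + 6) mod 4 = 1
Known residues: [0, 1, 2]; need a permutation of 0..3, so missing residue r = 3
Need (0 + s) mod 4 = 3; smallest s = (3 - 0) mod 4 = 3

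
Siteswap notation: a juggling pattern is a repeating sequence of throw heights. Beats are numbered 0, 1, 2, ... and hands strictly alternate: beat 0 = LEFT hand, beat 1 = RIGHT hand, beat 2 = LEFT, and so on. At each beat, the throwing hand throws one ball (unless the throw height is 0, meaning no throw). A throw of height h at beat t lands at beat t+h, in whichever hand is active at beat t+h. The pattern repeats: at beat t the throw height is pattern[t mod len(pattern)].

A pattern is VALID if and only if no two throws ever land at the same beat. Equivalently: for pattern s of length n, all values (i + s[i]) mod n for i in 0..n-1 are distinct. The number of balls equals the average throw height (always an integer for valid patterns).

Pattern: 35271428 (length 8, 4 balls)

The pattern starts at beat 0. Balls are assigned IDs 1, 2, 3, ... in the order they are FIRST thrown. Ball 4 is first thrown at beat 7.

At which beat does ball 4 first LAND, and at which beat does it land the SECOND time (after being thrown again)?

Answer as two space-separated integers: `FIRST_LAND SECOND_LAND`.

Answer: 15 23

Derivation:
Beat 0 (L): throw ball1 h=3 -> lands@3:R; in-air after throw: [b1@3:R]
Beat 1 (R): throw ball2 h=5 -> lands@6:L; in-air after throw: [b1@3:R b2@6:L]
Beat 2 (L): throw ball3 h=2 -> lands@4:L; in-air after throw: [b1@3:R b3@4:L b2@6:L]
Beat 3 (R): throw ball1 h=7 -> lands@10:L; in-air after throw: [b3@4:L b2@6:L b1@10:L]
Beat 4 (L): throw ball3 h=1 -> lands@5:R; in-air after throw: [b3@5:R b2@6:L b1@10:L]
Beat 5 (R): throw ball3 h=4 -> lands@9:R; in-air after throw: [b2@6:L b3@9:R b1@10:L]
Beat 6 (L): throw ball2 h=2 -> lands@8:L; in-air after throw: [b2@8:L b3@9:R b1@10:L]
Beat 7 (R): throw ball4 h=8 -> lands@15:R; in-air after throw: [b2@8:L b3@9:R b1@10:L b4@15:R]
Beat 8 (L): throw ball2 h=3 -> lands@11:R; in-air after throw: [b3@9:R b1@10:L b2@11:R b4@15:R]
Beat 9 (R): throw ball3 h=5 -> lands@14:L; in-air after throw: [b1@10:L b2@11:R b3@14:L b4@15:R]
Beat 10 (L): throw ball1 h=2 -> lands@12:L; in-air after throw: [b2@11:R b1@12:L b3@14:L b4@15:R]
Beat 11 (R): throw ball2 h=7 -> lands@18:L; in-air after throw: [b1@12:L b3@14:L b4@15:R b2@18:L]
Beat 12 (L): throw ball1 h=1 -> lands@13:R; in-air after throw: [b1@13:R b3@14:L b4@15:R b2@18:L]
Beat 13 (R): throw ball1 h=4 -> lands@17:R; in-air after throw: [b3@14:L b4@15:R b1@17:R b2@18:L]
Beat 14 (L): throw ball3 h=2 -> lands@16:L; in-air after throw: [b4@15:R b3@16:L b1@17:R b2@18:L]
Beat 15 (R): throw ball4 h=8 -> lands@23:R; in-air after throw: [b3@16:L b1@17:R b2@18:L b4@23:R]
Beat 16 (L): throw ball3 h=3 -> lands@19:R; in-air after throw: [b1@17:R b2@18:L b3@19:R b4@23:R]
Beat 17 (R): throw ball1 h=5 -> lands@22:L; in-air after throw: [b2@18:L b3@19:R b1@22:L b4@23:R]
Beat 18 (L): throw ball2 h=2 -> lands@20:L; in-air after throw: [b3@19:R b2@20:L b1@22:L b4@23:R]
Ball 4: thrown@7 h=8 -> first land @15; rethrown@15 h=8 -> second land @23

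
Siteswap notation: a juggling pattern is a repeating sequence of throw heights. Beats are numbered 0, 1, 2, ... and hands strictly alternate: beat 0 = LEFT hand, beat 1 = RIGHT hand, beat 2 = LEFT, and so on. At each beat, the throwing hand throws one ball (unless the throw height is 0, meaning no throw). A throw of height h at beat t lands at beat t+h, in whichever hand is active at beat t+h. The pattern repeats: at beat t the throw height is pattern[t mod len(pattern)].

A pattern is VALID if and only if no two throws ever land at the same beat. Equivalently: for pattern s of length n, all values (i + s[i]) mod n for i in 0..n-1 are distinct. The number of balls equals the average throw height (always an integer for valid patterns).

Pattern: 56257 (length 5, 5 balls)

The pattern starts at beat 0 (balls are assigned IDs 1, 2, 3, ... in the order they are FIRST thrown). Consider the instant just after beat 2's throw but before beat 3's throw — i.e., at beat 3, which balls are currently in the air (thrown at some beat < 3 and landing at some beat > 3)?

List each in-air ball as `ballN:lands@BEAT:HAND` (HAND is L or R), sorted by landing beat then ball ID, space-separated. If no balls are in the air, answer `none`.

Beat 0 (L): throw ball1 h=5 -> lands@5:R; in-air after throw: [b1@5:R]
Beat 1 (R): throw ball2 h=6 -> lands@7:R; in-air after throw: [b1@5:R b2@7:R]
Beat 2 (L): throw ball3 h=2 -> lands@4:L; in-air after throw: [b3@4:L b1@5:R b2@7:R]
Beat 3 (R): throw ball4 h=5 -> lands@8:L; in-air after throw: [b3@4:L b1@5:R b2@7:R b4@8:L]

Answer: ball3:lands@4:L ball1:lands@5:R ball2:lands@7:R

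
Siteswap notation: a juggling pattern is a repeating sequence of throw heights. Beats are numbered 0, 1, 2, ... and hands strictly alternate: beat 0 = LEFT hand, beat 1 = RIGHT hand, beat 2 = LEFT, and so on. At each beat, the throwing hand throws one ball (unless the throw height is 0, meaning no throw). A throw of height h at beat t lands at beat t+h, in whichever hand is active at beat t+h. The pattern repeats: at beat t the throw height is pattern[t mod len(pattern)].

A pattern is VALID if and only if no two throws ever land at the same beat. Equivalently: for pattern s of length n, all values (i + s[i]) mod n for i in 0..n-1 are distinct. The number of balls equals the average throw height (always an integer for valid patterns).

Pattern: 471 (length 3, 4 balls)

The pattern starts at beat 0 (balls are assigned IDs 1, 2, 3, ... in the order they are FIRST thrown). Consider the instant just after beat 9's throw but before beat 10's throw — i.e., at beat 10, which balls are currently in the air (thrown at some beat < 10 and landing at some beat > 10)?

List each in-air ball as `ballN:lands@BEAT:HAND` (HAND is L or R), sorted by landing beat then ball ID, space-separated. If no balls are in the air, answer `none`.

Answer: ball1:lands@11:R ball2:lands@13:R ball3:lands@14:L

Derivation:
Beat 0 (L): throw ball1 h=4 -> lands@4:L; in-air after throw: [b1@4:L]
Beat 1 (R): throw ball2 h=7 -> lands@8:L; in-air after throw: [b1@4:L b2@8:L]
Beat 2 (L): throw ball3 h=1 -> lands@3:R; in-air after throw: [b3@3:R b1@4:L b2@8:L]
Beat 3 (R): throw ball3 h=4 -> lands@7:R; in-air after throw: [b1@4:L b3@7:R b2@8:L]
Beat 4 (L): throw ball1 h=7 -> lands@11:R; in-air after throw: [b3@7:R b2@8:L b1@11:R]
Beat 5 (R): throw ball4 h=1 -> lands@6:L; in-air after throw: [b4@6:L b3@7:R b2@8:L b1@11:R]
Beat 6 (L): throw ball4 h=4 -> lands@10:L; in-air after throw: [b3@7:R b2@8:L b4@10:L b1@11:R]
Beat 7 (R): throw ball3 h=7 -> lands@14:L; in-air after throw: [b2@8:L b4@10:L b1@11:R b3@14:L]
Beat 8 (L): throw ball2 h=1 -> lands@9:R; in-air after throw: [b2@9:R b4@10:L b1@11:R b3@14:L]
Beat 9 (R): throw ball2 h=4 -> lands@13:R; in-air after throw: [b4@10:L b1@11:R b2@13:R b3@14:L]
Beat 10 (L): throw ball4 h=7 -> lands@17:R; in-air after throw: [b1@11:R b2@13:R b3@14:L b4@17:R]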